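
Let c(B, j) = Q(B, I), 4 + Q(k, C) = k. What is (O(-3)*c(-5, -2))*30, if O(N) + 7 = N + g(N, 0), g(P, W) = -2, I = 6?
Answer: 3240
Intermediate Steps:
Q(k, C) = -4 + k
c(B, j) = -4 + B
O(N) = -9 + N (O(N) = -7 + (N - 2) = -7 + (-2 + N) = -9 + N)
(O(-3)*c(-5, -2))*30 = ((-9 - 3)*(-4 - 5))*30 = -12*(-9)*30 = 108*30 = 3240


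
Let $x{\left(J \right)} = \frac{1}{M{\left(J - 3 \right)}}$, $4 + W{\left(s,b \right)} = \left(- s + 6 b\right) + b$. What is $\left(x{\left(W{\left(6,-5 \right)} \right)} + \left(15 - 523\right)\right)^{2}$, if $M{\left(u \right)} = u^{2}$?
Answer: $\frac{1369908725761}{5308416} \approx 2.5806 \cdot 10^{5}$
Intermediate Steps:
$W{\left(s,b \right)} = -4 - s + 7 b$ ($W{\left(s,b \right)} = -4 + \left(\left(- s + 6 b\right) + b\right) = -4 + \left(- s + 7 b\right) = -4 - s + 7 b$)
$x{\left(J \right)} = \frac{1}{\left(-3 + J\right)^{2}}$ ($x{\left(J \right)} = \frac{1}{\left(J - 3\right)^{2}} = \frac{1}{\left(-3 + J\right)^{2}}$)
$\left(x{\left(W{\left(6,-5 \right)} \right)} + \left(15 - 523\right)\right)^{2} = \left(\frac{1}{\left(-3 - 45\right)^{2}} + \left(15 - 523\right)\right)^{2} = \left(\frac{1}{\left(-3 - 45\right)^{2}} - 508\right)^{2} = \left(\frac{1}{2304} - 508\right)^{2} = \left(- \frac{1170431}{2304}\right)^{2} = \frac{1369908725761}{5308416}$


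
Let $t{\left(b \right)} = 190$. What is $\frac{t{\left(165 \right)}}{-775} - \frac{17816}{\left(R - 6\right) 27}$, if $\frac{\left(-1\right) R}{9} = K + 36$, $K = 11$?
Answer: $\frac{2321326}{1795365} \approx 1.293$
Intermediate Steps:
$R = -423$ ($R = - 9 \left(11 + 36\right) = \left(-9\right) 47 = -423$)
$\frac{t{\left(165 \right)}}{-775} - \frac{17816}{\left(R - 6\right) 27} = \frac{190}{-775} - \frac{17816}{\left(-423 - 6\right) 27} = 190 \left(- \frac{1}{775}\right) - \frac{17816}{\left(-429\right) 27} = - \frac{38}{155} - \frac{17816}{-11583} = - \frac{38}{155} - - \frac{17816}{11583} = - \frac{38}{155} + \frac{17816}{11583} = \frac{2321326}{1795365}$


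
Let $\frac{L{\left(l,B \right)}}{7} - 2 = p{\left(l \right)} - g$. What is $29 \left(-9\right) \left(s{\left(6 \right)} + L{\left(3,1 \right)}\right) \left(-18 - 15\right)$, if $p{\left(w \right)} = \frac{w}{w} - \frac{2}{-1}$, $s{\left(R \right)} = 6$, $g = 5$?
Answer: $51678$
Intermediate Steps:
$p{\left(w \right)} = 3$ ($p{\left(w \right)} = 1 - -2 = 1 + 2 = 3$)
$L{\left(l,B \right)} = 0$ ($L{\left(l,B \right)} = 14 + 7 \left(3 - 5\right) = 14 + 7 \left(-2\right) = 14 - 14 = 0$)
$29 \left(-9\right) \left(s{\left(6 \right)} + L{\left(3,1 \right)}\right) \left(-18 - 15\right) = 29 \left(-9\right) \left(6 + 0\right) \left(-18 - 15\right) = - 261 \cdot 6 \left(-33\right) = \left(-261\right) \left(-198\right) = 51678$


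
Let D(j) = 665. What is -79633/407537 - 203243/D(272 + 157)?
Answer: -4362210444/14263795 ≈ -305.82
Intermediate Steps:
-79633/407537 - 203243/D(272 + 157) = -79633/407537 - 203243/665 = -79633*1/407537 - 203243*1/665 = -79633/407537 - 10697/35 = -4362210444/14263795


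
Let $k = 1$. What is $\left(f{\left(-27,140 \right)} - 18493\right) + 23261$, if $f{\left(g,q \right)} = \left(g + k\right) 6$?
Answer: $4612$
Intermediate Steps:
$f{\left(g,q \right)} = 6 + 6 g$ ($f{\left(g,q \right)} = \left(g + 1\right) 6 = \left(1 + g\right) 6 = 6 + 6 g$)
$\left(f{\left(-27,140 \right)} - 18493\right) + 23261 = \left(\left(6 + 6 \left(-27\right)\right) - 18493\right) + 23261 = \left(\left(6 - 162\right) - 18493\right) + 23261 = \left(-156 - 18493\right) + 23261 = -18649 + 23261 = 4612$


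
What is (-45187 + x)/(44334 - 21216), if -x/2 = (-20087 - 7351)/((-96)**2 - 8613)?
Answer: -9064295/4646718 ≈ -1.9507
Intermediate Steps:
x = 18292/201 (x = -2*(-20087 - 7351)/((-96)**2 - 8613) = -(-54876)/(9216 - 8613) = -(-54876)/603 = -2*(-9146/201) = 18292/201 ≈ 91.005)
(-45187 + x)/(44334 - 21216) = (-45187 + 18292/201)/(44334 - 21216) = -9064295/201/23118 = -9064295/201*1/23118 = -9064295/4646718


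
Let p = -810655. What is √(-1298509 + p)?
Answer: 2*I*√527291 ≈ 1452.3*I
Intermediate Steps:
√(-1298509 + p) = √(-1298509 - 810655) = √(-2109164) = 2*I*√527291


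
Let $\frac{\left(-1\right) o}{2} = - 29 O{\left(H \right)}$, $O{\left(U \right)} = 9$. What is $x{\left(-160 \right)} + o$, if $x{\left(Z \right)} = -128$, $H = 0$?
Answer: $394$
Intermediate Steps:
$o = 522$ ($o = - 2 \left(\left(-29\right) 9\right) = \left(-2\right) \left(-261\right) = 522$)
$x{\left(-160 \right)} + o = -128 + 522 = 394$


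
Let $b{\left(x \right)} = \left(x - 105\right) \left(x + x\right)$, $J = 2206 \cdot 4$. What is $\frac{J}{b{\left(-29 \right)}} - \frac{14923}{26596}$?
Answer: $\frac{29675387}{51676028} \approx 0.57426$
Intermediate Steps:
$J = 8824$
$b{\left(x \right)} = 2 x \left(-105 + x\right)$ ($b{\left(x \right)} = \left(-105 + x\right) 2 x = 2 x \left(-105 + x\right)$)
$\frac{J}{b{\left(-29 \right)}} - \frac{14923}{26596} = \frac{8824}{2 \left(-29\right) \left(-105 - 29\right)} - \frac{14923}{26596} = \frac{8824}{2 \left(-29\right) \left(-134\right)} - \frac{14923}{26596} = \frac{8824}{7772} - \frac{14923}{26596} = 8824 \cdot \frac{1}{7772} - \frac{14923}{26596} = \frac{2206}{1943} - \frac{14923}{26596} = \frac{29675387}{51676028}$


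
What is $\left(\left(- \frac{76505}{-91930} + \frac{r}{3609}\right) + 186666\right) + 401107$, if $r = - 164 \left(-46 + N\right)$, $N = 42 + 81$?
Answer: $\frac{39001543953103}{66355074} \approx 5.8777 \cdot 10^{5}$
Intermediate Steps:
$N = 123$
$r = -12628$ ($r = - 164 \left(-46 + 123\right) = \left(-164\right) 77 = -12628$)
$\left(\left(- \frac{76505}{-91930} + \frac{r}{3609}\right) + 186666\right) + 401107 = \left(\left(- \frac{76505}{-91930} - \frac{12628}{3609}\right) + 186666\right) + 401107 = \left(\left(\left(-76505\right) \left(- \frac{1}{91930}\right) - \frac{12628}{3609}\right) + 186666\right) + 401107 = \left(\left(\frac{15301}{18386} - \frac{12628}{3609}\right) + 186666\right) + 401107 = \left(- \frac{176957099}{66355074} + 186666\right) + 401107 = \frac{12386059286185}{66355074} + 401107 = \frac{39001543953103}{66355074}$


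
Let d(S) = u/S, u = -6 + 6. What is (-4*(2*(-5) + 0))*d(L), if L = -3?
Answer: 0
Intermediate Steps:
u = 0
d(S) = 0 (d(S) = 0/S = 0)
(-4*(2*(-5) + 0))*d(L) = -4*(2*(-5) + 0)*0 = -4*(-10 + 0)*0 = -4*(-10)*0 = 40*0 = 0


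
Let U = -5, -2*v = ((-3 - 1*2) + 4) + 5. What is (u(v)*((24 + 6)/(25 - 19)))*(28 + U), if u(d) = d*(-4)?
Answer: 920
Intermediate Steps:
v = -2 (v = -(((-3 - 1*2) + 4) + 5)/2 = -(((-3 - 2) + 4) + 5)/2 = -((-5 + 4) + 5)/2 = -(-1 + 5)/2 = -1/2*4 = -2)
u(d) = -4*d
(u(v)*((24 + 6)/(25 - 19)))*(28 + U) = ((-4*(-2))*((24 + 6)/(25 - 19)))*(28 - 5) = (8*(30/6))*23 = (8*(30*(1/6)))*23 = (8*5)*23 = 40*23 = 920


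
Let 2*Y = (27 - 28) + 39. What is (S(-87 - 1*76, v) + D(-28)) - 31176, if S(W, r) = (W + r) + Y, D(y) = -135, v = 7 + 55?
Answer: -31393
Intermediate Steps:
v = 62
Y = 19 (Y = ((27 - 28) + 39)/2 = (-1 + 39)/2 = (½)*38 = 19)
S(W, r) = 19 + W + r (S(W, r) = (W + r) + 19 = 19 + W + r)
(S(-87 - 1*76, v) + D(-28)) - 31176 = ((19 + (-87 - 1*76) + 62) - 135) - 31176 = ((19 + (-87 - 76) + 62) - 135) - 31176 = ((19 - 163 + 62) - 135) - 31176 = (-82 - 135) - 31176 = -217 - 31176 = -31393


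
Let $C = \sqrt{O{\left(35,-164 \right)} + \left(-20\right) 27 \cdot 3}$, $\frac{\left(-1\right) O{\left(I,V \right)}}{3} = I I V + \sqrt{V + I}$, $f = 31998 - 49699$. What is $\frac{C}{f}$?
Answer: $- \frac{\sqrt{601080 - 3 i \sqrt{129}}}{17701} \approx -0.043799 + 1.2414 \cdot 10^{-6} i$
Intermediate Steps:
$f = -17701$
$O{\left(I,V \right)} = - 3 \sqrt{I + V} - 3 V I^{2}$ ($O{\left(I,V \right)} = - 3 \left(I I V + \sqrt{V + I}\right) = - 3 \left(I^{2} V + \sqrt{I + V}\right) = - 3 \left(V I^{2} + \sqrt{I + V}\right) = - 3 \left(\sqrt{I + V} + V I^{2}\right) = - 3 \sqrt{I + V} - 3 V I^{2}$)
$C = \sqrt{601080 - 3 i \sqrt{129}}$ ($C = \sqrt{\left(- 3 \sqrt{35 - 164} - - 492 \cdot 35^{2}\right) + \left(-20\right) 27 \cdot 3} = \sqrt{\left(- 3 \sqrt{-129} - \left(-492\right) 1225\right) - 1620} = \sqrt{\left(- 3 i \sqrt{129} + 602700\right) - 1620} = \sqrt{\left(602700 - 3 i \sqrt{129}\right) - 1620} = \sqrt{601080 - 3 i \sqrt{129}} \approx 775.29 - 0.022 i$)
$\frac{C}{f} = \frac{\sqrt{601080 - 3 i \sqrt{129}}}{-17701} = \sqrt{601080 - 3 i \sqrt{129}} \left(- \frac{1}{17701}\right) = - \frac{\sqrt{601080 - 3 i \sqrt{129}}}{17701}$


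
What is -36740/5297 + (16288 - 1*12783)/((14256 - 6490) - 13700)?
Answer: -236581145/31432398 ≈ -7.5267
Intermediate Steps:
-36740/5297 + (16288 - 1*12783)/((14256 - 6490) - 13700) = -36740*1/5297 + (16288 - 12783)/(7766 - 13700) = -36740/5297 + 3505/(-5934) = -36740/5297 + 3505*(-1/5934) = -36740/5297 - 3505/5934 = -236581145/31432398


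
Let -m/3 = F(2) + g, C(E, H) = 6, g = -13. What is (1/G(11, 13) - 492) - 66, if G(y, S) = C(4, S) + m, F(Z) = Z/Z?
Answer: -23435/42 ≈ -557.98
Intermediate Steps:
F(Z) = 1
m = 36 (m = -3*(1 - 13) = -3*(-12) = 36)
G(y, S) = 42 (G(y, S) = 6 + 36 = 42)
(1/G(11, 13) - 492) - 66 = (1/42 - 492) - 66 = -20663/42 - 66 = -23435/42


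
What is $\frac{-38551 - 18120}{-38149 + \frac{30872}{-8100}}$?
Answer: $\frac{114758775}{77259443} \approx 1.4854$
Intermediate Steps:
$\frac{-38551 - 18120}{-38149 + \frac{30872}{-8100}} = - \frac{56671}{-38149 + 30872 \left(- \frac{1}{8100}\right)} = - \frac{56671}{-38149 - \frac{7718}{2025}} = - \frac{56671}{- \frac{77259443}{2025}} = \left(-56671\right) \left(- \frac{2025}{77259443}\right) = \frac{114758775}{77259443}$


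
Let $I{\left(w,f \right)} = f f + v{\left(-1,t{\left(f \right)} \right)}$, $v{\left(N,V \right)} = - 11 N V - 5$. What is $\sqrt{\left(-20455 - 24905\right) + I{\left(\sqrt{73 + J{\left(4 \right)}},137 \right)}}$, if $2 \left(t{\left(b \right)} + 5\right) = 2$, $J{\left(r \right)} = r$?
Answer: $12 i \sqrt{185} \approx 163.22 i$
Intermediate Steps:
$t{\left(b \right)} = -4$ ($t{\left(b \right)} = -5 + \frac{1}{2} \cdot 2 = -5 + 1 = -4$)
$v{\left(N,V \right)} = -5 - 11 N V$ ($v{\left(N,V \right)} = - 11 N V - 5 = -5 - 11 N V$)
$I{\left(w,f \right)} = -49 + f^{2}$ ($I{\left(w,f \right)} = f f - \left(5 - -44\right) = f^{2} - 49 = -49 + f^{2}$)
$\sqrt{\left(-20455 - 24905\right) + I{\left(\sqrt{73 + J{\left(4 \right)}},137 \right)}} = \sqrt{\left(-20455 - 24905\right) - \left(49 - 137^{2}\right)} = \sqrt{-45360 + \left(-49 + 18769\right)} = \sqrt{-45360 + 18720} = \sqrt{-26640} = 12 i \sqrt{185}$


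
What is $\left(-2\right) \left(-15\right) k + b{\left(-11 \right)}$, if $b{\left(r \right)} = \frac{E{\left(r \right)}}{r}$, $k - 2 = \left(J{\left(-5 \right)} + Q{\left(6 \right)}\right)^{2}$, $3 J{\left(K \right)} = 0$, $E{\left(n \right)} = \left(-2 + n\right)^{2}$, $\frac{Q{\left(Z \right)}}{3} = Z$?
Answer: $\frac{107411}{11} \approx 9764.6$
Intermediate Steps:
$Q{\left(Z \right)} = 3 Z$
$J{\left(K \right)} = 0$ ($J{\left(K \right)} = \frac{1}{3} \cdot 0 = 0$)
$k = 326$ ($k = 2 + \left(0 + 3 \cdot 6\right)^{2} = 2 + \left(0 + 18\right)^{2} = 2 + 18^{2} = 2 + 324 = 326$)
$b{\left(r \right)} = \frac{\left(-2 + r\right)^{2}}{r}$
$\left(-2\right) \left(-15\right) k + b{\left(-11 \right)} = \left(-2\right) \left(-15\right) 326 + \frac{\left(-2 - 11\right)^{2}}{-11} = 30 \cdot 326 - \frac{\left(-13\right)^{2}}{11} = 9780 - \frac{169}{11} = \frac{107411}{11}$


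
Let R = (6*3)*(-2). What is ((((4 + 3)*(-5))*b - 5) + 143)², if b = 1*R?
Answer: 1954404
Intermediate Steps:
R = -36 (R = 18*(-2) = -36)
b = -36 (b = 1*(-36) = -36)
((((4 + 3)*(-5))*b - 5) + 143)² = ((((4 + 3)*(-5))*(-36) - 5) + 143)² = (((7*(-5))*(-36) - 5) + 143)² = ((-35*(-36) - 5) + 143)² = ((1260 - 5) + 143)² = (1255 + 143)² = 1398² = 1954404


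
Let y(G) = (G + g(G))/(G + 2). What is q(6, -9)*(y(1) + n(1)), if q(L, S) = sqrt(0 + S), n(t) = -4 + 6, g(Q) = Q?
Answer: 8*I ≈ 8.0*I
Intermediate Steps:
n(t) = 2
y(G) = 2*G/(2 + G) (y(G) = (G + G)/(G + 2) = (2*G)/(2 + G) = 2*G/(2 + G))
q(L, S) = sqrt(S)
q(6, -9)*(y(1) + n(1)) = sqrt(-9)*(2*1/(2 + 1) + 2) = (3*I)*(2*1/3 + 2) = (3*I)*(2*1*(1/3) + 2) = (3*I)*(2/3 + 2) = (3*I)*(8/3) = 8*I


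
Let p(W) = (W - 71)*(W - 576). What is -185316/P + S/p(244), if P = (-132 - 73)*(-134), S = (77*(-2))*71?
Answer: -2585863199/394441730 ≈ -6.5558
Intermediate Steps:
S = -10934 (S = -154*71 = -10934)
p(W) = (-576 + W)*(-71 + W) (p(W) = (-71 + W)*(-576 + W) = (-576 + W)*(-71 + W))
P = 27470 (P = -205*(-134) = 27470)
-185316/P + S/p(244) = -185316/27470 - 10934/(40896 + 244**2 - 647*244) = -185316*1/27470 - 10934/(40896 + 59536 - 157868) = -92658/13735 - 10934/(-57436) = -92658/13735 - 10934*(-1/57436) = -92658/13735 + 5467/28718 = -2585863199/394441730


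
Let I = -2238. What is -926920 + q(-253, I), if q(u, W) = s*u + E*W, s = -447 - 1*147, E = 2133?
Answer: -5550292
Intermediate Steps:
s = -594 (s = -447 - 147 = -594)
q(u, W) = -594*u + 2133*W
-926920 + q(-253, I) = -926920 + (-594*(-253) + 2133*(-2238)) = -926920 + (150282 - 4773654) = -926920 - 4623372 = -5550292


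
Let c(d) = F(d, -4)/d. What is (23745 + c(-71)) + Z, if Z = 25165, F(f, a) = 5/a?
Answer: 13890445/284 ≈ 48910.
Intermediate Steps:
c(d) = -5/(4*d) (c(d) = (5/(-4))/d = (5*(-¼))/d = -5/(4*d))
(23745 + c(-71)) + Z = (23745 - 5/4/(-71)) + 25165 = (23745 - 5/4*(-1/71)) + 25165 = (23745 + 5/284) + 25165 = 6743585/284 + 25165 = 13890445/284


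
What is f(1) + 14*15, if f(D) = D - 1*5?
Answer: 206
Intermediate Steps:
f(D) = -5 + D (f(D) = D - 5 = -5 + D)
f(1) + 14*15 = (-5 + 1) + 14*15 = -4 + 210 = 206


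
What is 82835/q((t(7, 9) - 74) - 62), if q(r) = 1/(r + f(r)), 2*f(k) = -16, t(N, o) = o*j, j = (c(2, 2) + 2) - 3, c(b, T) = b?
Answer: -11182725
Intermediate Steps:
j = 1 (j = (2 + 2) - 3 = 4 - 3 = 1)
t(N, o) = o (t(N, o) = o*1 = o)
f(k) = -8 (f(k) = (½)*(-16) = -8)
q(r) = 1/(-8 + r) (q(r) = 1/(r - 8) = 1/(-8 + r))
82835/q((t(7, 9) - 74) - 62) = 82835/(1/(-8 + ((9 - 74) - 62))) = 82835/(1/(-8 + (-65 - 62))) = 82835/(1/(-8 - 127)) = 82835/(1/(-135)) = 82835/(-1/135) = 82835*(-135) = -11182725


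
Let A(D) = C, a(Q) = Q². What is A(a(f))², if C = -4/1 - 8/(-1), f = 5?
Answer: 16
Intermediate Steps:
C = 4 (C = -4*1 - 8*(-1) = -4 + 8 = 4)
A(D) = 4
A(a(f))² = 4² = 16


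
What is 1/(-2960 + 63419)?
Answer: 1/60459 ≈ 1.6540e-5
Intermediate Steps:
1/(-2960 + 63419) = 1/60459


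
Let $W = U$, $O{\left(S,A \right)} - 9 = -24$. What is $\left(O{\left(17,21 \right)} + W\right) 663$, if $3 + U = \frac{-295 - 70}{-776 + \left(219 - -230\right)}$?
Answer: $- \frac{1220141}{109} \approx -11194.0$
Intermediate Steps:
$O{\left(S,A \right)} = -15$ ($O{\left(S,A \right)} = 9 - 24 = -15$)
$U = - \frac{616}{327}$ ($U = -3 + \frac{-295 - 70}{-776 + \left(219 - -230\right)} = -3 + \frac{-295 - 70}{-776 + \left(219 + 230\right)} = -3 + \frac{-295 - 70}{-776 + 449} = -3 - \frac{365}{-327} = -3 - - \frac{365}{327} = -3 + \frac{365}{327} = - \frac{616}{327} \approx -1.8838$)
$W = - \frac{616}{327} \approx -1.8838$
$\left(O{\left(17,21 \right)} + W\right) 663 = \left(-15 - \frac{616}{327}\right) 663 = \left(- \frac{5521}{327}\right) 663 = - \frac{1220141}{109}$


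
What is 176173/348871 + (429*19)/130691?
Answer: 2351624824/4144936351 ≈ 0.56735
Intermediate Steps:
176173/348871 + (429*19)/130691 = 176173*(1/348871) + 8151*(1/130691) = 176173/348871 + 741/11881 = 2351624824/4144936351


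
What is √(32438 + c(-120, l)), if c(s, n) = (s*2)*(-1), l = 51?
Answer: √32678 ≈ 180.77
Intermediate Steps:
c(s, n) = -2*s (c(s, n) = (2*s)*(-1) = -2*s)
√(32438 + c(-120, l)) = √(32438 - 2*(-120)) = √(32438 + 240) = √32678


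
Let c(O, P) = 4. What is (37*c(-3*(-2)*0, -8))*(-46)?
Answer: -6808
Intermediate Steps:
(37*c(-3*(-2)*0, -8))*(-46) = (37*4)*(-46) = 148*(-46) = -6808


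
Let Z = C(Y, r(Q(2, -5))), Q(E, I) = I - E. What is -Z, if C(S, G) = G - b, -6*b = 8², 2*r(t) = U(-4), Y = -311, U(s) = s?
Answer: -26/3 ≈ -8.6667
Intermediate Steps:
r(t) = -2 (r(t) = (½)*(-4) = -2)
b = -32/3 (b = -⅙*8² = -⅙*64 = -32/3 ≈ -10.667)
C(S, G) = 32/3 + G (C(S, G) = G - 1*(-32/3) = G + 32/3 = 32/3 + G)
Z = 26/3 (Z = 32/3 - 2 = 26/3 ≈ 8.6667)
-Z = -1*26/3 = -26/3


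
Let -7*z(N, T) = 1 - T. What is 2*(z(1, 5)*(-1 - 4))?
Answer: -40/7 ≈ -5.7143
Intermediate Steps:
z(N, T) = -⅐ + T/7 (z(N, T) = -(1 - T)/7 = -⅐ + T/7)
2*(z(1, 5)*(-1 - 4)) = 2*((-⅐ + (⅐)*5)*(-1 - 4)) = 2*((-⅐ + 5/7)*(-5)) = 2*((4/7)*(-5)) = 2*(-20/7) = -40/7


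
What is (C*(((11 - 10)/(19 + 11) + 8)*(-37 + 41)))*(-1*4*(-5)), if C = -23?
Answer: -44344/3 ≈ -14781.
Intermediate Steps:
(C*(((11 - 10)/(19 + 11) + 8)*(-37 + 41)))*(-1*4*(-5)) = (-23*((11 - 10)/(19 + 11) + 8)*(-37 + 41))*(-1*4*(-5)) = (-23*(1/30 + 8)*4)*(-4*(-5)) = -23*(1*(1/30) + 8)*4*20 = -23*(1/30 + 8)*4*20 = -5543*4/30*20 = -23*482/15*20 = -11086/15*20 = -44344/3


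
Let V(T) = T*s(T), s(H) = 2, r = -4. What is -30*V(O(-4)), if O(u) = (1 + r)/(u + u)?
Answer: -45/2 ≈ -22.500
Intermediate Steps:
O(u) = -3/(2*u) (O(u) = (1 - 4)/(u + u) = -3*1/(2*u) = -3/(2*u))
V(T) = 2*T (V(T) = T*2 = 2*T)
-30*V(O(-4)) = -60*(-3/2/(-4)) = -60*(-3/2*(-¼)) = -60*3/8 = -30*¾ = -45/2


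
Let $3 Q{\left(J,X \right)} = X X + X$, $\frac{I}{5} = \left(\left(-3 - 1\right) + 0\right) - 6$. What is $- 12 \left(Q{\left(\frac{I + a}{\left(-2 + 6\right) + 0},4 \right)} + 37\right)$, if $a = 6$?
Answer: $-524$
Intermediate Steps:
$I = -50$ ($I = 5 \left(\left(\left(-3 - 1\right) + 0\right) - 6\right) = 5 \left(\left(-4 + 0\right) - 6\right) = 5 \left(-4 - 6\right) = 5 \left(-10\right) = -50$)
$Q{\left(J,X \right)} = \frac{X}{3} + \frac{X^{2}}{3}$ ($Q{\left(J,X \right)} = \frac{X X + X}{3} = \frac{X^{2} + X}{3} = \frac{X + X^{2}}{3} = \frac{X}{3} + \frac{X^{2}}{3}$)
$- 12 \left(Q{\left(\frac{I + a}{\left(-2 + 6\right) + 0},4 \right)} + 37\right) = - 12 \left(\frac{1}{3} \cdot 4 \left(1 + 4\right) + 37\right) = - 12 \left(\frac{1}{3} \cdot 4 \cdot 5 + 37\right) = - 12 \left(\frac{20}{3} + 37\right) = \left(-12\right) \frac{131}{3} = -524$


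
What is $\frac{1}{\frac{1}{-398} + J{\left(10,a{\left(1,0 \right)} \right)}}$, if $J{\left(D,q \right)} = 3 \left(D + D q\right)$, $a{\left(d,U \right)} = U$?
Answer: $\frac{398}{11939} \approx 0.033336$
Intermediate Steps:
$J{\left(D,q \right)} = 3 D + 3 D q$
$\frac{1}{\frac{1}{-398} + J{\left(10,a{\left(1,0 \right)} \right)}} = \frac{1}{\frac{1}{-398} + 3 \cdot 10 \left(1 + 0\right)} = \frac{1}{- \frac{1}{398} + 3 \cdot 10 \cdot 1} = \frac{1}{- \frac{1}{398} + 30} = \frac{1}{\frac{11939}{398}} = \frac{398}{11939}$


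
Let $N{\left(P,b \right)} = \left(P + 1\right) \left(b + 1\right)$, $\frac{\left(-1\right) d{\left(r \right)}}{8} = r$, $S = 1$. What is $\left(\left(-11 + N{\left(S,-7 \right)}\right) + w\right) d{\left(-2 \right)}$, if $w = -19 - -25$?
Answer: $-272$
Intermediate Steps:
$w = 6$ ($w = -19 + 25 = 6$)
$d{\left(r \right)} = - 8 r$
$N{\left(P,b \right)} = \left(1 + P\right) \left(1 + b\right)$
$\left(\left(-11 + N{\left(S,-7 \right)}\right) + w\right) d{\left(-2 \right)} = \left(\left(-11 + \left(1 + 1 - 7 + 1 \left(-7\right)\right)\right) + 6\right) \left(\left(-8\right) \left(-2\right)\right) = \left(\left(-11 + \left(1 + 1 - 7 - 7\right)\right) + 6\right) 16 = \left(\left(-11 - 12\right) + 6\right) 16 = \left(-23 + 6\right) 16 = \left(-17\right) 16 = -272$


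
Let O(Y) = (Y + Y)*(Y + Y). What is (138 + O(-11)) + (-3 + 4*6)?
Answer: 643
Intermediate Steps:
O(Y) = 4*Y**2 (O(Y) = (2*Y)*(2*Y) = 4*Y**2)
(138 + O(-11)) + (-3 + 4*6) = (138 + 4*(-11)**2) + (-3 + 4*6) = (138 + 4*121) + (-3 + 24) = (138 + 484) + 21 = 622 + 21 = 643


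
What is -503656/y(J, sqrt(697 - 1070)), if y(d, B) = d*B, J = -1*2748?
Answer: -125914*I*sqrt(373)/256251 ≈ -9.4899*I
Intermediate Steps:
J = -2748
y(d, B) = B*d
-503656/y(J, sqrt(697 - 1070)) = -503656*(-1/(2748*sqrt(697 - 1070))) = -503656*I*sqrt(373)/1025004 = -125914*I*sqrt(373)/256251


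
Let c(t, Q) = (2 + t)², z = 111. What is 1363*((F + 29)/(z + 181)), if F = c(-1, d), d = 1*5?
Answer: 20445/146 ≈ 140.03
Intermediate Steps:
d = 5
F = 1 (F = (2 - 1)² = 1² = 1)
1363*((F + 29)/(z + 181)) = 1363*((1 + 29)/(111 + 181)) = 1363*(30/292) = 1363*(30*(1/292)) = 1363*(15/146) = 20445/146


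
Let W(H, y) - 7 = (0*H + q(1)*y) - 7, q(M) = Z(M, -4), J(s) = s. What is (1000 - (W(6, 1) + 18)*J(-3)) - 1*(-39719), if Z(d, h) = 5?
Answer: 40788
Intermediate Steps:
q(M) = 5
W(H, y) = 5*y (W(H, y) = 7 + ((0*H + 5*y) - 7) = 7 + ((0 + 5*y) - 7) = 7 + (5*y - 7) = 7 + (-7 + 5*y) = 5*y)
(1000 - (W(6, 1) + 18)*J(-3)) - 1*(-39719) = (1000 - (5*1 + 18)*(-3)) - 1*(-39719) = (1000 - (5 + 18)*(-3)) + 39719 = (1000 - 23*(-3)) + 39719 = (1000 - 1*(-69)) + 39719 = (1000 + 69) + 39719 = 1069 + 39719 = 40788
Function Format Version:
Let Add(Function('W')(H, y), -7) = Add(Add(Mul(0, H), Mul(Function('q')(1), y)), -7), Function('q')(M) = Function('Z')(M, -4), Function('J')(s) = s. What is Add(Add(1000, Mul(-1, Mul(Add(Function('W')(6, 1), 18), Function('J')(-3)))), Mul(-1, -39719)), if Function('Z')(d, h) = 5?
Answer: 40788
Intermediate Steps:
Function('q')(M) = 5
Function('W')(H, y) = Mul(5, y) (Function('W')(H, y) = Add(7, Add(Add(Mul(0, H), Mul(5, y)), -7)) = Add(7, Add(Add(0, Mul(5, y)), -7)) = Add(7, Add(Mul(5, y), -7)) = Add(7, Add(-7, Mul(5, y))) = Mul(5, y))
Add(Add(1000, Mul(-1, Mul(Add(Function('W')(6, 1), 18), Function('J')(-3)))), Mul(-1, -39719)) = Add(Add(1000, Mul(-1, Mul(Add(Mul(5, 1), 18), -3))), Mul(-1, -39719)) = Add(Add(1000, Mul(-1, Mul(Add(5, 18), -3))), 39719) = Add(Add(1000, Mul(-1, Mul(23, -3))), 39719) = Add(Add(1000, Mul(-1, -69)), 39719) = Add(Add(1000, 69), 39719) = Add(1069, 39719) = 40788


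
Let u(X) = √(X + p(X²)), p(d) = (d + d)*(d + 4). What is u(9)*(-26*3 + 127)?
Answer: 147*√1531 ≈ 5751.8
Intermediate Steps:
p(d) = 2*d*(4 + d) (p(d) = (2*d)*(4 + d) = 2*d*(4 + d))
u(X) = √(X + 2*X²*(4 + X²))
u(9)*(-26*3 + 127) = √(9*(1 + 2*9*(4 + 9²)))*(-26*3 + 127) = √(9*(1 + 2*9*(4 + 81)))*(-78 + 127) = √(9*(1 + 2*9*85))*49 = √(9*(1 + 1530))*49 = √(9*1531)*49 = √13779*49 = (3*√1531)*49 = 147*√1531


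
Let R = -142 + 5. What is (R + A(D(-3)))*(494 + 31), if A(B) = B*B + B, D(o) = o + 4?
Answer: -70875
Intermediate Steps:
D(o) = 4 + o
A(B) = B + B**2 (A(B) = B**2 + B = B + B**2)
R = -137
(R + A(D(-3)))*(494 + 31) = (-137 + (4 - 3)*(1 + (4 - 3)))*(494 + 31) = (-137 + 1*(1 + 1))*525 = (-137 + 1*2)*525 = (-137 + 2)*525 = -135*525 = -70875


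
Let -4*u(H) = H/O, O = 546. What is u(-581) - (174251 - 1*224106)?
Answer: 15554843/312 ≈ 49855.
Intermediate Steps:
u(H) = -H/2184 (u(H) = -H/(4*546) = -H/2184)
u(-581) - (174251 - 1*224106) = -1/2184*(-581) - (174251 - 1*224106) = 83/312 - (174251 - 224106) = 83/312 - 1*(-49855) = 83/312 + 49855 = 15554843/312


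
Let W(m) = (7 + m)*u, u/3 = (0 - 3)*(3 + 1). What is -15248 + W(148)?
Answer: -20828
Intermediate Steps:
u = -36 (u = 3*((0 - 3)*(3 + 1)) = 3*(-3*4) = 3*(-12) = -36)
W(m) = -252 - 36*m (W(m) = (7 + m)*(-36) = -252 - 36*m)
-15248 + W(148) = -15248 + (-252 - 36*148) = -15248 + (-252 - 5328) = -15248 - 5580 = -20828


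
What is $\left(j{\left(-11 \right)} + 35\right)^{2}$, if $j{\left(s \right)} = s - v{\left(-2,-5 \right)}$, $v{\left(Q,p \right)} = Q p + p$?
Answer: $361$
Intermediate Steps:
$v{\left(Q,p \right)} = p + Q p$
$j{\left(s \right)} = -5 + s$ ($j{\left(s \right)} = s - - 5 \left(1 - 2\right) = s - \left(-5\right) \left(-1\right) = s - 5 = -5 + s$)
$\left(j{\left(-11 \right)} + 35\right)^{2} = \left(\left(-5 - 11\right) + 35\right)^{2} = \left(-16 + 35\right)^{2} = 19^{2} = 361$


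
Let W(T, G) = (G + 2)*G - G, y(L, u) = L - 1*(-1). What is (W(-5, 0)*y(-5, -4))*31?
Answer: 0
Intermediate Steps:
y(L, u) = 1 + L (y(L, u) = L + 1 = 1 + L)
W(T, G) = -G + G*(2 + G) (W(T, G) = (2 + G)*G - G = G*(2 + G) - G = -G + G*(2 + G))
(W(-5, 0)*y(-5, -4))*31 = ((0*(1 + 0))*(1 - 5))*31 = ((0*1)*(-4))*31 = (0*(-4))*31 = 0*31 = 0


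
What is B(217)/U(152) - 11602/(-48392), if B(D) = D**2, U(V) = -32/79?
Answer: -22502421111/193568 ≈ -1.1625e+5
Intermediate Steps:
U(V) = -32/79 (U(V) = -32*1/79 = -32/79)
B(217)/U(152) - 11602/(-48392) = 217**2/(-32/79) - 11602/(-48392) = 47089*(-79/32) - 11602*(-1/48392) = -3720031/32 + 5801/24196 = -22502421111/193568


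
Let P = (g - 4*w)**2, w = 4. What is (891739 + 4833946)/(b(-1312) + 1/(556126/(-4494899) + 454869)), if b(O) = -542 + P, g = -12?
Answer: 11706676330841241925/494790701514309 ≈ 23660.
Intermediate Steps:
P = 784 (P = (-12 - 4*4)**2 = (-12 - 16)**2 = (-28)**2 = 784)
b(O) = 242 (b(O) = -542 + 784 = 242)
(891739 + 4833946)/(b(-1312) + 1/(556126/(-4494899) + 454869)) = (891739 + 4833946)/(242 + 1/(556126/(-4494899) + 454869)) = 5725685/(242 + 1/(556126*(-1/4494899) + 454869)) = 5725685/(242 + 1/(-556126/4494899 + 454869)) = 5725685/(242 + 1/(2044589657105/4494899)) = 5725685/(242 + 4494899/2044589657105) = 5725685/(494790701514309/2044589657105) = 5725685*(2044589657105/494790701514309) = 11706676330841241925/494790701514309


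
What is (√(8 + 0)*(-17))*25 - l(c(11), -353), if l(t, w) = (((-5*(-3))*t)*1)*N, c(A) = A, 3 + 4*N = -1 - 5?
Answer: 1485/4 - 850*√2 ≈ -830.83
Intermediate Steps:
N = -9/4 (N = -¾ + (-1 - 5)/4 = -¾ + (¼)*(-6) = -¾ - 3/2 = -9/4 ≈ -2.2500)
l(t, w) = -135*t/4 (l(t, w) = (((-5*(-3))*t)*1)*(-9/4) = ((15*t)*1)*(-9/4) = (15*t)*(-9/4) = -135*t/4)
(√(8 + 0)*(-17))*25 - l(c(11), -353) = (√(8 + 0)*(-17))*25 - (-135)*11/4 = (√8*(-17))*25 - 1*(-1485/4) = ((2*√2)*(-17))*25 + 1485/4 = -34*√2*25 + 1485/4 = -850*√2 + 1485/4 = 1485/4 - 850*√2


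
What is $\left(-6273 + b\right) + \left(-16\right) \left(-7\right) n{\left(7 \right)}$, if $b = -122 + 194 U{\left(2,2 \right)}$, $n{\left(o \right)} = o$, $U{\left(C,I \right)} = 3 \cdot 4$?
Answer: $-3283$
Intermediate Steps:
$U{\left(C,I \right)} = 12$
$b = 2206$ ($b = -122 + 194 \cdot 12 = -122 + 2328 = 2206$)
$\left(-6273 + b\right) + \left(-16\right) \left(-7\right) n{\left(7 \right)} = \left(-6273 + 2206\right) + \left(-16\right) \left(-7\right) 7 = -4067 + 112 \cdot 7 = -4067 + 784 = -3283$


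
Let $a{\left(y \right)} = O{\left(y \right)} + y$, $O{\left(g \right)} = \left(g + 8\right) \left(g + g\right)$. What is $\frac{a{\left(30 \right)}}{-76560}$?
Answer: $- \frac{7}{232} \approx -0.030172$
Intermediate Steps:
$O{\left(g \right)} = 2 g \left(8 + g\right)$ ($O{\left(g \right)} = \left(8 + g\right) 2 g = 2 g \left(8 + g\right)$)
$a{\left(y \right)} = y + 2 y \left(8 + y\right)$ ($a{\left(y \right)} = 2 y \left(8 + y\right) + y = y + 2 y \left(8 + y\right)$)
$\frac{a{\left(30 \right)}}{-76560} = \frac{30 \left(17 + 2 \cdot 30\right)}{-76560} = 30 \left(17 + 60\right) \left(- \frac{1}{76560}\right) = 30 \cdot 77 \left(- \frac{1}{76560}\right) = 2310 \left(- \frac{1}{76560}\right) = - \frac{7}{232}$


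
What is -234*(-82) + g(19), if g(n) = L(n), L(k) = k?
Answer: 19207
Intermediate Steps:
g(n) = n
-234*(-82) + g(19) = -234*(-82) + 19 = 19188 + 19 = 19207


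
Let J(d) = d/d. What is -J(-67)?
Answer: -1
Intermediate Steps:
J(d) = 1
-J(-67) = -1*1 = -1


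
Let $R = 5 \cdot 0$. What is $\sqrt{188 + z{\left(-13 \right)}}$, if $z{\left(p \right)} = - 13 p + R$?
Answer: $\sqrt{357} \approx 18.894$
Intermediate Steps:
$R = 0$
$z{\left(p \right)} = - 13 p$ ($z{\left(p \right)} = - 13 p + 0 = - 13 p$)
$\sqrt{188 + z{\left(-13 \right)}} = \sqrt{188 - -169} = \sqrt{188 + 169} = \sqrt{357}$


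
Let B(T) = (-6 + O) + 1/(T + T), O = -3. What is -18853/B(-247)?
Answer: 9313382/4447 ≈ 2094.3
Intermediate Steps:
B(T) = -9 + 1/(2*T) (B(T) = (-6 - 3) + 1/(T + T) = -9 + 1/(2*T))
-18853/B(-247) = -18853/(-9 + (1/2)/(-247)) = -18853/(-9 + (1/2)*(-1/247)) = -18853/(-9 - 1/494) = -18853/(-4447/494) = -18853*(-494/4447) = 9313382/4447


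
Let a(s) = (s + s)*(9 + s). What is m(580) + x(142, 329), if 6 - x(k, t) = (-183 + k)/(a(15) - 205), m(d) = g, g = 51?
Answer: 29396/515 ≈ 57.080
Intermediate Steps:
m(d) = 51
a(s) = 2*s*(9 + s) (a(s) = (2*s)*(9 + s) = 2*s*(9 + s))
x(k, t) = 3273/515 - k/515 (x(k, t) = 6 - (-183 + k)/(2*15*(9 + 15) - 205) = 6 - (-183 + k)/(2*15*24 - 205) = 6 - (-183 + k)/(720 - 205) = 6 - (-183 + k)/515 = 6 - (-183/515 + k/515) = 6 + (183/515 - k/515) = 3273/515 - k/515)
m(580) + x(142, 329) = 51 + (3273/515 - 1/515*142) = 51 + (3273/515 - 142/515) = 51 + 3131/515 = 29396/515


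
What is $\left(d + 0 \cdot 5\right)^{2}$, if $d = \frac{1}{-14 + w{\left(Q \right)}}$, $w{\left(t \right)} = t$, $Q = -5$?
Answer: $\frac{1}{361} \approx 0.0027701$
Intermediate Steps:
$d = - \frac{1}{19}$ ($d = \frac{1}{-14 - 5} = \frac{1}{-19} = - \frac{1}{19} \approx -0.052632$)
$\left(d + 0 \cdot 5\right)^{2} = \left(- \frac{1}{19} + 0 \cdot 5\right)^{2} = \left(- \frac{1}{19} + 0\right)^{2} = \left(- \frac{1}{19}\right)^{2} = \frac{1}{361}$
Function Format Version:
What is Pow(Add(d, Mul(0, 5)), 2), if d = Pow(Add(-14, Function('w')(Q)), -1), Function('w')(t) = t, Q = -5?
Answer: Rational(1, 361) ≈ 0.0027701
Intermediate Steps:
d = Rational(-1, 19) (d = Pow(Add(-14, -5), -1) = Pow(-19, -1) = Rational(-1, 19) ≈ -0.052632)
Pow(Add(d, Mul(0, 5)), 2) = Pow(Add(Rational(-1, 19), Mul(0, 5)), 2) = Pow(Add(Rational(-1, 19), 0), 2) = Pow(Rational(-1, 19), 2) = Rational(1, 361)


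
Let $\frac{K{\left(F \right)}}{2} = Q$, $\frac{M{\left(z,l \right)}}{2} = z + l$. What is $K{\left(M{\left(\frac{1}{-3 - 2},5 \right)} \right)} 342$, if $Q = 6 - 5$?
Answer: $684$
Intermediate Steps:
$M{\left(z,l \right)} = 2 l + 2 z$ ($M{\left(z,l \right)} = 2 \left(z + l\right) = 2 \left(l + z\right) = 2 l + 2 z$)
$Q = 1$ ($Q = 6 - 5 = 1$)
$K{\left(F \right)} = 2$ ($K{\left(F \right)} = 2 \cdot 1 = 2$)
$K{\left(M{\left(\frac{1}{-3 - 2},5 \right)} \right)} 342 = 2 \cdot 342 = 684$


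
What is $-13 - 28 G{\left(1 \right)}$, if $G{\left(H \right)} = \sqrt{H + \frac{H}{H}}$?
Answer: $-13 - 28 \sqrt{2} \approx -52.598$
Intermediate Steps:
$G{\left(H \right)} = \sqrt{1 + H}$ ($G{\left(H \right)} = \sqrt{H + 1} = \sqrt{1 + H}$)
$-13 - 28 G{\left(1 \right)} = -13 - 28 \sqrt{1 + 1} = -13 - 28 \sqrt{2}$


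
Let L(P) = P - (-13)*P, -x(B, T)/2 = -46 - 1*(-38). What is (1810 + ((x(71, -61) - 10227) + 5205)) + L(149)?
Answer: -1110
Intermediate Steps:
x(B, T) = 16 (x(B, T) = -2*(-46 - 1*(-38)) = -2*(-46 + 38) = -2*(-8) = 16)
L(P) = 14*P (L(P) = P + 13*P = 14*P)
(1810 + ((x(71, -61) - 10227) + 5205)) + L(149) = (1810 + ((16 - 10227) + 5205)) + 14*149 = (1810 + (-10211 + 5205)) + 2086 = (1810 - 5006) + 2086 = -3196 + 2086 = -1110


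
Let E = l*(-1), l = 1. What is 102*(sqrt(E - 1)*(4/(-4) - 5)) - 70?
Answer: -70 - 612*I*sqrt(2) ≈ -70.0 - 865.5*I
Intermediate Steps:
E = -1 (E = 1*(-1) = -1)
102*(sqrt(E - 1)*(4/(-4) - 5)) - 70 = 102*(sqrt(-1 - 1)*(4/(-4) - 5)) - 70 = 102*(sqrt(-2)*(4*(-1/4) - 5)) - 70 = 102*((I*sqrt(2))*(-1 - 5)) - 70 = 102*((I*sqrt(2))*(-6)) - 70 = 102*(-6*I*sqrt(2)) - 70 = -612*I*sqrt(2) - 70 = -70 - 612*I*sqrt(2)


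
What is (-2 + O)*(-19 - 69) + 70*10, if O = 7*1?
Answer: 260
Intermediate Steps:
O = 7
(-2 + O)*(-19 - 69) + 70*10 = (-2 + 7)*(-19 - 69) + 70*10 = 5*(-88) + 700 = -440 + 700 = 260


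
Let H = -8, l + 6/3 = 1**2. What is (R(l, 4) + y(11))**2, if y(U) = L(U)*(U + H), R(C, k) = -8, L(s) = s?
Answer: 625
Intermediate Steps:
l = -1 (l = -2 + 1**2 = -2 + 1 = -1)
y(U) = U*(-8 + U) (y(U) = U*(U - 8) = U*(-8 + U))
(R(l, 4) + y(11))**2 = (-8 + 11*(-8 + 11))**2 = (-8 + 11*3)**2 = (-8 + 33)**2 = 25**2 = 625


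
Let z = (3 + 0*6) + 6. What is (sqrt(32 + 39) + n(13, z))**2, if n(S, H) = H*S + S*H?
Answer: (234 + sqrt(71))**2 ≈ 58770.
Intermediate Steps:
z = 9 (z = (3 + 0) + 6 = 3 + 6 = 9)
n(S, H) = 2*H*S (n(S, H) = H*S + H*S = 2*H*S)
(sqrt(32 + 39) + n(13, z))**2 = (sqrt(32 + 39) + 2*9*13)**2 = (sqrt(71) + 234)**2 = (234 + sqrt(71))**2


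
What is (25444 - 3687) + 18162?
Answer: 39919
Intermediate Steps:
(25444 - 3687) + 18162 = 21757 + 18162 = 39919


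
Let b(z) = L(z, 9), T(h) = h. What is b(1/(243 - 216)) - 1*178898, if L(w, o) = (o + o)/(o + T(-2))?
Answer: -1252268/7 ≈ -1.7890e+5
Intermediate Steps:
L(w, o) = 2*o/(-2 + o) (L(w, o) = (o + o)/(o - 2) = (2*o)/(-2 + o) = 2*o/(-2 + o))
b(z) = 18/7 (b(z) = 2*9/(-2 + 9) = 2*9/7 = 2*9*(⅐) = 18/7)
b(1/(243 - 216)) - 1*178898 = 18/7 - 1*178898 = 18/7 - 178898 = -1252268/7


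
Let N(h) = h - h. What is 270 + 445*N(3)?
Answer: 270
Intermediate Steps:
N(h) = 0
270 + 445*N(3) = 270 + 445*0 = 270 + 0 = 270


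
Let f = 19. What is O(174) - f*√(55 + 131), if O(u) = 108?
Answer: 108 - 19*√186 ≈ -151.13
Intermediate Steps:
O(174) - f*√(55 + 131) = 108 - 19*√(55 + 131) = 108 - 19*√186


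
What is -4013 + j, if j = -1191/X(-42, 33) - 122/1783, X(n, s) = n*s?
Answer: -3305041211/823746 ≈ -4012.2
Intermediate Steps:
j = 651487/823746 (j = -1191/((-42*33)) - 122/1783 = -1191/(-1386) - 122*1/1783 = -1191*(-1/1386) - 122/1783 = 397/462 - 122/1783 = 651487/823746 ≈ 0.79088)
-4013 + j = -4013 + 651487/823746 = -3305041211/823746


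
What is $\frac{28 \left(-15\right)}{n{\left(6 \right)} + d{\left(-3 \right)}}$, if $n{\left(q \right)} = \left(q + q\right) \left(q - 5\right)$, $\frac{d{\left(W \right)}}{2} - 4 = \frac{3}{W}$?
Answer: $- \frac{70}{3} \approx -23.333$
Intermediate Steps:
$d{\left(W \right)} = 8 + \frac{6}{W}$ ($d{\left(W \right)} = 8 + 2 \frac{3}{W} = 8 + \frac{6}{W}$)
$n{\left(q \right)} = 2 q \left(-5 + q\right)$
$\frac{28 \left(-15\right)}{n{\left(6 \right)} + d{\left(-3 \right)}} = \frac{28 \left(-15\right)}{2 \cdot 6 \left(-5 + 6\right) + \left(8 + \frac{6}{-3}\right)} = - \frac{420}{2 \cdot 6 \cdot 1 + \left(8 + 6 \left(- \frac{1}{3}\right)\right)} = - \frac{420}{12 + \left(8 - 2\right)} = - \frac{420}{12 + 6} = - \frac{420}{18} = \left(-420\right) \frac{1}{18} = - \frac{70}{3}$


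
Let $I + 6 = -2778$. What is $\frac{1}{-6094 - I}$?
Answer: $- \frac{1}{3310} \approx -0.00030211$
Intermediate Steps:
$I = -2784$ ($I = -6 - 2778 = -2784$)
$\frac{1}{-6094 - I} = \frac{1}{-6094 - -2784} = \frac{1}{-6094 + 2784} = \frac{1}{-3310} = - \frac{1}{3310}$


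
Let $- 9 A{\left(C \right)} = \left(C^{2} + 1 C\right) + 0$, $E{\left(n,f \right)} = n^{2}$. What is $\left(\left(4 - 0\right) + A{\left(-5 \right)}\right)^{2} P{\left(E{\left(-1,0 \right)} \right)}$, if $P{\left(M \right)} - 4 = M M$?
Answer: $\frac{1280}{81} \approx 15.802$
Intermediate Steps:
$A{\left(C \right)} = - \frac{C}{9} - \frac{C^{2}}{9}$ ($A{\left(C \right)} = - \frac{\left(C^{2} + 1 C\right) + 0}{9} = - \frac{\left(C^{2} + C\right) + 0}{9} = - \frac{\left(C + C^{2}\right) + 0}{9} = - \frac{C + C^{2}}{9} = - \frac{C}{9} - \frac{C^{2}}{9}$)
$P{\left(M \right)} = 4 + M^{2}$ ($P{\left(M \right)} = 4 + M M = 4 + M^{2}$)
$\left(\left(4 - 0\right) + A{\left(-5 \right)}\right)^{2} P{\left(E{\left(-1,0 \right)} \right)} = \left(\left(4 - 0\right) - - \frac{5 \left(1 - 5\right)}{9}\right)^{2} \left(4 + \left(\left(-1\right)^{2}\right)^{2}\right) = \left(\left(4 + 0\right) - \left(- \frac{5}{9}\right) \left(-4\right)\right)^{2} \left(4 + 1^{2}\right) = \left(4 - \frac{20}{9}\right)^{2} \left(4 + 1\right) = \left(\frac{16}{9}\right)^{2} \cdot 5 = \frac{256}{81} \cdot 5 = \frac{1280}{81}$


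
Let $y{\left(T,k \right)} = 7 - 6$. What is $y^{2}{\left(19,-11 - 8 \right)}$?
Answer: $1$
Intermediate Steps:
$y{\left(T,k \right)} = 1$
$y^{2}{\left(19,-11 - 8 \right)} = 1^{2} = 1$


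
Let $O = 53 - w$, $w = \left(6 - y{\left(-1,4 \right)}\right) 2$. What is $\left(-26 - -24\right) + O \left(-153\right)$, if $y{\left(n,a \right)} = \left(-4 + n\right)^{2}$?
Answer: $-13925$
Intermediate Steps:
$w = -38$ ($w = \left(6 - \left(-4 - 1\right)^{2}\right) 2 = \left(6 - \left(-5\right)^{2}\right) 2 = \left(6 - 25\right) 2 = \left(-19\right) 2 = -38$)
$O = 91$ ($O = 53 - -38 = 53 + 38 = 91$)
$\left(-26 - -24\right) + O \left(-153\right) = \left(-26 - -24\right) + 91 \left(-153\right) = \left(-26 + 24\right) - 13923 = -2 - 13923 = -13925$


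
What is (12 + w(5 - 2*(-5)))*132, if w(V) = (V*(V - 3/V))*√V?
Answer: 1584 + 29304*√15 ≈ 1.1508e+5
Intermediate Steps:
w(V) = V^(3/2)*(V - 3/V)
(12 + w(5 - 2*(-5)))*132 = (12 + √(5 - 2*(-5))*(-3 + (5 - 2*(-5))²))*132 = (12 + √(5 + 10)*(-3 + (5 + 10)²))*132 = (12 + √15*(-3 + 15²))*132 = (12 + √15*(-3 + 225))*132 = (12 + √15*222)*132 = (12 + 222*√15)*132 = 1584 + 29304*√15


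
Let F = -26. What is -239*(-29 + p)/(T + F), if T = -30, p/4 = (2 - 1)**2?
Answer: -5975/56 ≈ -106.70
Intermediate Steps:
p = 4 (p = 4*(2 - 1)**2 = 4*1**2 = 4*1 = 4)
-239*(-29 + p)/(T + F) = -239*(-29 + 4)/(-30 - 26) = -(-5975)/(-56) = -(-5975)*(-1)/56 = -239*25/56 = -5975/56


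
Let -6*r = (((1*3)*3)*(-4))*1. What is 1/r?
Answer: ⅙ ≈ 0.16667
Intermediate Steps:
r = 6 (r = -((1*3)*3)*(-4)/6 = -(3*3)*(-4)/6 = -9*(-4)/6 = -(-6) = -⅙*(-36) = 6)
1/r = 1/6 = ⅙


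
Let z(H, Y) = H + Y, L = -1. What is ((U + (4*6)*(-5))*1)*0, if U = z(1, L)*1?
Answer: 0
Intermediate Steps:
U = 0 (U = (1 - 1)*1 = 0*1 = 0)
((U + (4*6)*(-5))*1)*0 = ((0 + (4*6)*(-5))*1)*0 = ((0 + 24*(-5))*1)*0 = ((0 - 120)*1)*0 = -120*1*0 = -120*0 = 0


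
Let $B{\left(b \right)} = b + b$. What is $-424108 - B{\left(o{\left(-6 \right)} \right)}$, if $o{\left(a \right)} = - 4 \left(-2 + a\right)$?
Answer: $-424172$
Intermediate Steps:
$o{\left(a \right)} = 8 - 4 a$
$B{\left(b \right)} = 2 b$
$-424108 - B{\left(o{\left(-6 \right)} \right)} = -424108 - 2 \left(8 - -24\right) = -424108 - 2 \left(8 + 24\right) = -424108 - 2 \cdot 32 = -424108 - 64 = -424172$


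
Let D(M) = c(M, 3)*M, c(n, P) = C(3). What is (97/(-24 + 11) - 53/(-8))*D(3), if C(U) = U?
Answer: -783/104 ≈ -7.5288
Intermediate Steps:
c(n, P) = 3
D(M) = 3*M
(97/(-24 + 11) - 53/(-8))*D(3) = (97/(-24 + 11) - 53/(-8))*(3*3) = (97/(-13) - 53*(-1/8))*9 = (97*(-1/13) + 53/8)*9 = (-97/13 + 53/8)*9 = -87/104*9 = -783/104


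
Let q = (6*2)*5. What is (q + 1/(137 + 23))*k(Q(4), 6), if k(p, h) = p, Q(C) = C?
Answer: 9601/40 ≈ 240.02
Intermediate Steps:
q = 60 (q = 12*5 = 60)
(q + 1/(137 + 23))*k(Q(4), 6) = (60 + 1/(137 + 23))*4 = (60 + 1/160)*4 = (9601/160)*4 = 9601/40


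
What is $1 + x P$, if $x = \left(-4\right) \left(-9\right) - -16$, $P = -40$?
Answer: $-2079$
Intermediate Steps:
$x = 52$ ($x = 36 + 16 = 52$)
$1 + x P = 1 + 52 \left(-40\right) = 1 - 2080 = -2079$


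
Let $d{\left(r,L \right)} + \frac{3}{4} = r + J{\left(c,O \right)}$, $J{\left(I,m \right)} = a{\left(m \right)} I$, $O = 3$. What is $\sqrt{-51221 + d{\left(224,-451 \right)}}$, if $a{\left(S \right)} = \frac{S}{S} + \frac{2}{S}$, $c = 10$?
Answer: $\frac{i \sqrt{1835319}}{6} \approx 225.79 i$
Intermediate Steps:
$a{\left(S \right)} = 1 + \frac{2}{S}$
$J{\left(I,m \right)} = \frac{I \left(2 + m\right)}{m}$ ($J{\left(I,m \right)} = \frac{2 + m}{m} I = \frac{I \left(2 + m\right)}{m}$)
$d{\left(r,L \right)} = \frac{191}{12} + r$ ($d{\left(r,L \right)} = - \frac{3}{4} + \left(r + \frac{10 \left(2 + 3\right)}{3}\right) = - \frac{3}{4} + \left(r + 10 \cdot \frac{1}{3} \cdot 5\right) = - \frac{3}{4} + \left(r + \frac{50}{3}\right) = - \frac{3}{4} + \left(\frac{50}{3} + r\right) = \frac{191}{12} + r$)
$\sqrt{-51221 + d{\left(224,-451 \right)}} = \sqrt{-51221 + \left(\frac{191}{12} + 224\right)} = \sqrt{-51221 + \frac{2879}{12}} = \sqrt{- \frac{611773}{12}} = \frac{i \sqrt{1835319}}{6}$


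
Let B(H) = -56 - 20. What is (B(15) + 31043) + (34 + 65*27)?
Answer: 32756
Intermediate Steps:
B(H) = -76
(B(15) + 31043) + (34 + 65*27) = (-76 + 31043) + (34 + 65*27) = 30967 + (34 + 1755) = 30967 + 1789 = 32756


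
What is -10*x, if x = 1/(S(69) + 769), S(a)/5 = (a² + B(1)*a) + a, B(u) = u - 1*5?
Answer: -10/23539 ≈ -0.00042483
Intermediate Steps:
B(u) = -5 + u (B(u) = u - 5 = -5 + u)
S(a) = -15*a + 5*a² (S(a) = 5*((a² + (-5 + 1)*a) + a) = 5*((a² - 4*a) + a) = 5*(a² - 3*a) = -15*a + 5*a²)
x = 1/23539 (x = 1/(5*69*(-3 + 69) + 769) = 1/(5*69*66 + 769) = 1/(22770 + 769) = 1/23539 ≈ 4.2483e-5)
-10*x = -10*1/23539 = -10/23539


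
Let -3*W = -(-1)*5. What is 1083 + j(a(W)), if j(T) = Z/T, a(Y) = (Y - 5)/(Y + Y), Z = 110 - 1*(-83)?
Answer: 2359/2 ≈ 1179.5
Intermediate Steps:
W = -5/3 (W = -(-1)*(-1*5)/3 = -(-1)*(-5)/3 = -1/3*5 = -5/3 ≈ -1.6667)
Z = 193 (Z = 110 + 83 = 193)
a(Y) = (-5 + Y)/(2*Y) (a(Y) = (-5 + Y)/((2*Y)) = (-5 + Y)*(1/(2*Y)) = (-5 + Y)/(2*Y))
j(T) = 193/T
1083 + j(a(W)) = 1083 + 193/(((-5 - 5/3)/(2*(-5/3)))) = 1083 + 193/(((1/2)*(-3/5)*(-20/3))) = 1083 + 193/2 = 2359/2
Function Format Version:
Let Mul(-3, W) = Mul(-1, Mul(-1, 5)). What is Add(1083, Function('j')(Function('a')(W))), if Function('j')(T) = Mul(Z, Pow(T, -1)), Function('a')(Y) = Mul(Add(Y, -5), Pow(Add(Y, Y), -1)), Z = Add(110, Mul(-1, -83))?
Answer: Rational(2359, 2) ≈ 1179.5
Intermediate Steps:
W = Rational(-5, 3) (W = Mul(Rational(-1, 3), Mul(-1, Mul(-1, 5))) = Mul(Rational(-1, 3), Mul(-1, -5)) = Mul(Rational(-1, 3), 5) = Rational(-5, 3) ≈ -1.6667)
Z = 193 (Z = Add(110, 83) = 193)
Function('a')(Y) = Mul(Rational(1, 2), Pow(Y, -1), Add(-5, Y)) (Function('a')(Y) = Mul(Add(-5, Y), Pow(Mul(2, Y), -1)) = Mul(Add(-5, Y), Mul(Rational(1, 2), Pow(Y, -1))) = Mul(Rational(1, 2), Pow(Y, -1), Add(-5, Y)))
Function('j')(T) = Mul(193, Pow(T, -1))
Add(1083, Function('j')(Function('a')(W))) = Add(1083, Mul(193, Pow(Mul(Rational(1, 2), Pow(Rational(-5, 3), -1), Add(-5, Rational(-5, 3))), -1))) = Add(1083, Mul(193, Pow(Mul(Rational(1, 2), Rational(-3, 5), Rational(-20, 3)), -1))) = Add(1083, Mul(193, Pow(2, -1))) = Add(1083, Mul(193, Rational(1, 2))) = Add(1083, Rational(193, 2)) = Rational(2359, 2)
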